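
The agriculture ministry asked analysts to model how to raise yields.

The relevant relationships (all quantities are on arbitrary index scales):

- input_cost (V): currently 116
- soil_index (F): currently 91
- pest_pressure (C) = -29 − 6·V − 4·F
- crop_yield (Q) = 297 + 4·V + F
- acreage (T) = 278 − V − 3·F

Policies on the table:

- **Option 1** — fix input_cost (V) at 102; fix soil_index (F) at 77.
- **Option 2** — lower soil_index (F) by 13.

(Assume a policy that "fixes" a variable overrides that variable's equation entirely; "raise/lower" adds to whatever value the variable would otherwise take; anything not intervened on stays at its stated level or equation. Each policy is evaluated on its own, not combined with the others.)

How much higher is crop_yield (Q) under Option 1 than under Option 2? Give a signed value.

-57

Option 1 (V := 102, F := 77):
  V = 102
  F = 77
  Q = 297 + 4·102 + 77 = 782
Option 2 (F − 13):
  V = 116
  F = 91 − 13 = 78
  Q = 297 + 4·116 + 78 = 839
Q: 782 − 839 = -57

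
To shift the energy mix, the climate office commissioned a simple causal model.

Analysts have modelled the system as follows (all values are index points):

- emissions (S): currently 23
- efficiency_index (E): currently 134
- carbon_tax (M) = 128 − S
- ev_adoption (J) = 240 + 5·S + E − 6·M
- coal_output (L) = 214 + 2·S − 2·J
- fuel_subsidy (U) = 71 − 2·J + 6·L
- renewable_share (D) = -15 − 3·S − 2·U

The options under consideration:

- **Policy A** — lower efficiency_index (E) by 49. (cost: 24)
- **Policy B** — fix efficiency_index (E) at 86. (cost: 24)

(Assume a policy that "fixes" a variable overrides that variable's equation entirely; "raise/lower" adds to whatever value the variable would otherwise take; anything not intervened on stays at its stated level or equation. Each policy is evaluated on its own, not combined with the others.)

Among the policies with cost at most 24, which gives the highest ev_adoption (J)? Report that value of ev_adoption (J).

Policy A (E − 49):
  S = 23
  E = 134 − 49 = 85
  M = 128 − 23 = 105
  J = 240 + 5·23 + 85 − 6·105 = -190
Policy B (E := 86):
  S = 23
  E = 86
  M = 128 − 23 = 105
  J = 240 + 5·23 + 86 − 6·105 = -189
Comparing — Policy A: J=-190, Policy B: J=-189. Highest is -189 (Policy B).

-189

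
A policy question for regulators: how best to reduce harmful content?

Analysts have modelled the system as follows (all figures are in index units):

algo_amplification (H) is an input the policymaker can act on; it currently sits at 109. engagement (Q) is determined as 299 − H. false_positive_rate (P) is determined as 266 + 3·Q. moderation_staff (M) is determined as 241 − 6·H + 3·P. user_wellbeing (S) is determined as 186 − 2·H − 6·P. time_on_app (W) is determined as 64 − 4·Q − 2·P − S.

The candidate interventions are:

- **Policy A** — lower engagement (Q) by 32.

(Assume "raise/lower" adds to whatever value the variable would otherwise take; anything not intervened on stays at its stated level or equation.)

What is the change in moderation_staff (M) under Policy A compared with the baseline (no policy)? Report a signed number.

Baseline:
  H = 109
  Q = 299 − 109 = 190
  P = 266 + 3·190 = 836
  M = 241 − 6·109 + 3·836 = 2095
Policy A (Q − 32):
  H = 109
  Q = 299 − 109 (−32 from intervention) = 158
  P = 266 + 3·158 = 740
  M = 241 − 6·109 + 3·740 = 1807
Change in M: 1807 − 2095 = -288

-288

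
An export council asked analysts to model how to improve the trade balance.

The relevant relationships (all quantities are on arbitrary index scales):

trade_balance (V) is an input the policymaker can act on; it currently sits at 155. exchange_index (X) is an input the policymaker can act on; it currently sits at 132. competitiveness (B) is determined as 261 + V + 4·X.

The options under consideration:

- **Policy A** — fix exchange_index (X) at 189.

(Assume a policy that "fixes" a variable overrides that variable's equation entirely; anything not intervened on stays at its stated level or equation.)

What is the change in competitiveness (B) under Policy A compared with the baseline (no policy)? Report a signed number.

Baseline:
  V = 155
  X = 132
  B = 261 + 155 + 4·132 = 944
Policy A (X := 189):
  V = 155
  X = 189
  B = 261 + 155 + 4·189 = 1172
Change in B: 1172 − 944 = 228

228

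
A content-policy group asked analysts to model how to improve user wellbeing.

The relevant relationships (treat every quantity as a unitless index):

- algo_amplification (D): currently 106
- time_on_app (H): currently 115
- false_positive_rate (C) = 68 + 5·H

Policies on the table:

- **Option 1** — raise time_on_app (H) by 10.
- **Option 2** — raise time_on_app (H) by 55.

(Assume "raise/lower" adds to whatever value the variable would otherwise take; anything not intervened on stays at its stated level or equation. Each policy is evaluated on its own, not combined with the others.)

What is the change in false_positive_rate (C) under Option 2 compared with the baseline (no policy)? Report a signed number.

Baseline:
  H = 115
  C = 68 + 5·115 = 643
Option 2 (H + 55):
  H = 115 + 55 = 170
  C = 68 + 5·170 = 918
Change in C: 918 − 643 = 275

275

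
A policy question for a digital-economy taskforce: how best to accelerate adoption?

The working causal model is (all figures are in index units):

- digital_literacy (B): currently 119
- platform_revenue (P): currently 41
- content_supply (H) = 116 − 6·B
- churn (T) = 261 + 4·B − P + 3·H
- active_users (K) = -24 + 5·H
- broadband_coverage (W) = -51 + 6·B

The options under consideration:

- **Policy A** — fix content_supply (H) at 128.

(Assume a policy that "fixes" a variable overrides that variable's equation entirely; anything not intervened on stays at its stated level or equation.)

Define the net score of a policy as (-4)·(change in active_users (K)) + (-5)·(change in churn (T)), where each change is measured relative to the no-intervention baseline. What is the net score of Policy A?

Baseline:
  B = 119
  P = 41
  H = 116 − 6·119 = -598
  T = 261 + 4·119 − 41 + 3·(-598) = -1098
  K = -24 + 5·(-598) = -3014
Policy A (H := 128):
  B = 119
  P = 41
  H = 128
  T = 261 + 4·119 − 41 + 3·128 = 1080
  K = -24 + 5·128 = 616
ΔK = 616 − (-3014) = 3630; ΔT = 1080 − (-1098) = 2178
Score = (-4)·3630 + (-5)·2178 = -25410

-25410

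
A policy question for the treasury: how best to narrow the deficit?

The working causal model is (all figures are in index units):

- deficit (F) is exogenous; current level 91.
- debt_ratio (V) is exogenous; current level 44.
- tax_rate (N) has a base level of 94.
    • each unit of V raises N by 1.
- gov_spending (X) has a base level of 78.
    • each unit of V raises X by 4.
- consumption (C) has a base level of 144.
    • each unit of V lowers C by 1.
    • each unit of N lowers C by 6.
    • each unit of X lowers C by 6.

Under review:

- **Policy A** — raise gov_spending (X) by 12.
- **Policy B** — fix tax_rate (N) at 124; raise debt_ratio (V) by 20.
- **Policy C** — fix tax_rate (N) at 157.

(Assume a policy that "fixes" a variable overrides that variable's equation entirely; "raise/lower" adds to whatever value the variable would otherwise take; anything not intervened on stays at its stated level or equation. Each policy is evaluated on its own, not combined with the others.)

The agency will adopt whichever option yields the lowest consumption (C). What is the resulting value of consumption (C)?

-2668

Policy A (X + 12):
  V = 44
  N = 94 + 44 = 138
  X = 78 + 4·44 (+12 from intervention) = 266
  C = 144 − 44 − 6·138 − 6·266 = -2324
Policy B (N := 124, V + 20):
  V = 44 + 20 = 64
  N = 124
  X = 78 + 4·64 = 334
  C = 144 − 64 − 6·124 − 6·334 = -2668
Policy C (N := 157):
  V = 44
  N = 157
  X = 78 + 4·44 = 254
  C = 144 − 44 − 6·157 − 6·254 = -2366
Comparing — Policy A: C=-2324, Policy B: C=-2668, Policy C: C=-2366. Lowest is -2668 (Policy B).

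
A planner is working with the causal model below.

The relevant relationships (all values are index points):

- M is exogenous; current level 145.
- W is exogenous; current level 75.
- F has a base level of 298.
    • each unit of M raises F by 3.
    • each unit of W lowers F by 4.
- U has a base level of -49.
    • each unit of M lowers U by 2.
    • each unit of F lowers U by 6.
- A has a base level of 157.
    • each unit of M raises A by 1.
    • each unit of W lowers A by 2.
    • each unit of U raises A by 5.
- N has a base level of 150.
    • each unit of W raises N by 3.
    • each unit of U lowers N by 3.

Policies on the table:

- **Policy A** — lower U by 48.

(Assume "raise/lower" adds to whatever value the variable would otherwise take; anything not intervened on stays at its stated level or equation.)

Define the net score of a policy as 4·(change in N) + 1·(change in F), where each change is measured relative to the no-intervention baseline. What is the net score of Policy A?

576

Baseline:
  M = 145
  W = 75
  F = 298 + 3·145 − 4·75 = 433
  U = -49 − 2·145 − 6·433 = -2937
  N = 150 + 3·75 − 3·(-2937) = 9186
Policy A (U − 48):
  M = 145
  W = 75
  F = 298 + 3·145 − 4·75 = 433
  U = -49 − 2·145 − 6·433 (−48 from intervention) = -2985
  N = 150 + 3·75 − 3·(-2985) = 9330
ΔN = 9330 − 9186 = 144; ΔF = 433 − 433 = 0
Score = 4·144 + 1·0 = 576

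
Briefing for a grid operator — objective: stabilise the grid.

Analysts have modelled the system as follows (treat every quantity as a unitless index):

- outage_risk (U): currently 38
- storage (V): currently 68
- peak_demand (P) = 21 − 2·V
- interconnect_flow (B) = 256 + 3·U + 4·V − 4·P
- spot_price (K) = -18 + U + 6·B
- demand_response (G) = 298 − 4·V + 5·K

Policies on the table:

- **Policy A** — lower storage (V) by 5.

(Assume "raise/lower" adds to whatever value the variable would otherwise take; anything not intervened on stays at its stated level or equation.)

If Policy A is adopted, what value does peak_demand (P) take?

Policy A (V − 5):
  V = 68 − 5 = 63
  P = 21 − 2·63 = -105

-105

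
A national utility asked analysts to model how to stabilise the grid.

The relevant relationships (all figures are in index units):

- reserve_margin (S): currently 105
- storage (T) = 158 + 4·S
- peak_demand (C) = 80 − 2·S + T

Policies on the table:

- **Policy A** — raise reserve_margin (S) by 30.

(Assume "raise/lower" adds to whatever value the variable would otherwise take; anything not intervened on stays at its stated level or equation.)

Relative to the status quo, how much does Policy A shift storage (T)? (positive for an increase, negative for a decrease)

120

Baseline:
  S = 105
  T = 158 + 4·105 = 578
Policy A (S + 30):
  S = 105 + 30 = 135
  T = 158 + 4·135 = 698
Change in T: 698 − 578 = 120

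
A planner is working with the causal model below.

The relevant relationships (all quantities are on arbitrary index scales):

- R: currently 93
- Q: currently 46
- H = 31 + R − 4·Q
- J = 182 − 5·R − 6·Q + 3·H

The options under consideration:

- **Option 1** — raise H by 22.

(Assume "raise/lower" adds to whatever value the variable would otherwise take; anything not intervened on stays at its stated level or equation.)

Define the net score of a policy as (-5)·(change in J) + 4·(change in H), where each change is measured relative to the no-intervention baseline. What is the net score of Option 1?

-242

Baseline:
  R = 93
  Q = 46
  H = 31 + 93 − 4·46 = -60
  J = 182 − 5·93 − 6·46 + 3·(-60) = -739
Option 1 (H + 22):
  R = 93
  Q = 46
  H = 31 + 93 − 4·46 (+22 from intervention) = -38
  J = 182 − 5·93 − 6·46 + 3·(-38) = -673
ΔJ = -673 − (-739) = 66; ΔH = -38 − (-60) = 22
Score = (-5)·66 + 4·22 = -242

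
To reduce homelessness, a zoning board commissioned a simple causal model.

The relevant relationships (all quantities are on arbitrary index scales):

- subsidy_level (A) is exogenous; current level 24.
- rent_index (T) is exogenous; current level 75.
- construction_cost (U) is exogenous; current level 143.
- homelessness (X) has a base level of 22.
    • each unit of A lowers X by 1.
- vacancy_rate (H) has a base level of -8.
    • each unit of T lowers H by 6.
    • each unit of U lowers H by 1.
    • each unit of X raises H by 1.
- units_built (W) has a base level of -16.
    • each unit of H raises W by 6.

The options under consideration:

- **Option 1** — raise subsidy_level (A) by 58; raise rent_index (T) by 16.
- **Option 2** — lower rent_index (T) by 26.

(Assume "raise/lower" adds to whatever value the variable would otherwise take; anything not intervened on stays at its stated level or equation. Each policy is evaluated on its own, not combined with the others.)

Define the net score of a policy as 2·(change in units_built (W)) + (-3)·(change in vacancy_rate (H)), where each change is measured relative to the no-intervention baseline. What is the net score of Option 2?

Baseline:
  A = 24
  T = 75
  U = 143
  X = 22 − 24 = -2
  H = -8 − 6·75 − 143 + (-2) = -603
  W = -16 + 6·(-603) = -3634
Option 2 (T − 26):
  A = 24
  T = 75 − 26 = 49
  U = 143
  X = 22 − 24 = -2
  H = -8 − 6·49 − 143 + (-2) = -447
  W = -16 + 6·(-447) = -2698
ΔW = -2698 − (-3634) = 936; ΔH = -447 − (-603) = 156
Score = 2·936 + (-3)·156 = 1404

1404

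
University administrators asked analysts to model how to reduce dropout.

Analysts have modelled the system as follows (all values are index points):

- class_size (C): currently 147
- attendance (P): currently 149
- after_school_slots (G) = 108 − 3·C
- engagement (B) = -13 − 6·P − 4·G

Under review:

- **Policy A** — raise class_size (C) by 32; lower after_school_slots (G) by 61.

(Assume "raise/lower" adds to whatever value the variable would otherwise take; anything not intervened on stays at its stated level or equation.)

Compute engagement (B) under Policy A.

Policy A (C + 32, G − 61):
  C = 147 + 32 = 179
  P = 149
  G = 108 − 3·179 (−61 from intervention) = -490
  B = -13 − 6·149 − 4·(-490) = 1053

1053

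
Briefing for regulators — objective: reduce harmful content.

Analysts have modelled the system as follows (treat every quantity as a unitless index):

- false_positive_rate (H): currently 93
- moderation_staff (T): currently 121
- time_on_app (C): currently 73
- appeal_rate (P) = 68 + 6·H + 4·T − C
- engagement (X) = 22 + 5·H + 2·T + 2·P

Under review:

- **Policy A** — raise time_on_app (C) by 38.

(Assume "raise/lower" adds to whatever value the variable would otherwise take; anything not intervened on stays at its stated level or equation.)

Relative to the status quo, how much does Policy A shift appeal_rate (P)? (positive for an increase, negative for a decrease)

Baseline:
  H = 93
  T = 121
  C = 73
  P = 68 + 6·93 + 4·121 − 73 = 1037
Policy A (C + 38):
  H = 93
  T = 121
  C = 73 + 38 = 111
  P = 68 + 6·93 + 4·121 − 111 = 999
Change in P: 999 − 1037 = -38

-38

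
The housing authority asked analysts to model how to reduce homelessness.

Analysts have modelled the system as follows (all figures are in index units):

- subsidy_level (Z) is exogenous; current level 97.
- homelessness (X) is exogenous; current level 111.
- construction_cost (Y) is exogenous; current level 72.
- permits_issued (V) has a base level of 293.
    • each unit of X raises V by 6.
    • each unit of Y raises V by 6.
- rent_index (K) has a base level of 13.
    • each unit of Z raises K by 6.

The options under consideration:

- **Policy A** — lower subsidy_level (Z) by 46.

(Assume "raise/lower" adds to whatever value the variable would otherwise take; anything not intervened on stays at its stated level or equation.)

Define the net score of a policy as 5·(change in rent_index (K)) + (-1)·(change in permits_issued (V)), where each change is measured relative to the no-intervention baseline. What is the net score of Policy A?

-1380

Baseline:
  Z = 97
  X = 111
  Y = 72
  V = 293 + 6·111 + 6·72 = 1391
  K = 13 + 6·97 = 595
Policy A (Z − 46):
  Z = 97 − 46 = 51
  X = 111
  Y = 72
  V = 293 + 6·111 + 6·72 = 1391
  K = 13 + 6·51 = 319
ΔK = 319 − 595 = -276; ΔV = 1391 − 1391 = 0
Score = 5·(-276) + (-1)·0 = -1380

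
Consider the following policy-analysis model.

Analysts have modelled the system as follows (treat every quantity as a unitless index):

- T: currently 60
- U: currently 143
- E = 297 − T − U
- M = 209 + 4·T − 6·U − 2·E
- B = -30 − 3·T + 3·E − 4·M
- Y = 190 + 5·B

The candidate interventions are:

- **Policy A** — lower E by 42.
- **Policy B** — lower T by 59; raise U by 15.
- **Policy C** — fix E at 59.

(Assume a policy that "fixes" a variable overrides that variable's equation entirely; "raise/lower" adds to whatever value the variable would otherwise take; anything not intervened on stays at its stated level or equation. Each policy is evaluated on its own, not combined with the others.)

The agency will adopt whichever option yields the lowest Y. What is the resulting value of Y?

10180

Policy A (E − 42):
  T = 60
  U = 143
  E = 297 − 60 − 143 (−42 from intervention) = 52
  M = 209 + 4·60 − 6·143 − 2·52 = -513
  B = -30 − 3·60 + 3·52 − 4·(-513) = 1998
  Y = 190 + 5·1998 = 10180
Policy B (T − 59, U + 15):
  T = 60 − 59 = 1
  U = 143 + 15 = 158
  E = 297 − 1 − 158 = 138
  M = 209 + 4·1 − 6·158 − 2·138 = -1011
  B = -30 − 3·1 + 3·138 − 4·(-1011) = 4425
  Y = 190 + 5·4425 = 22315
Policy C (E := 59):
  T = 60
  U = 143
  E = 59
  M = 209 + 4·60 − 6·143 − 2·59 = -527
  B = -30 − 3·60 + 3·59 − 4·(-527) = 2075
  Y = 190 + 5·2075 = 10565
Comparing — Policy A: Y=10180, Policy B: Y=22315, Policy C: Y=10565. Lowest is 10180 (Policy A).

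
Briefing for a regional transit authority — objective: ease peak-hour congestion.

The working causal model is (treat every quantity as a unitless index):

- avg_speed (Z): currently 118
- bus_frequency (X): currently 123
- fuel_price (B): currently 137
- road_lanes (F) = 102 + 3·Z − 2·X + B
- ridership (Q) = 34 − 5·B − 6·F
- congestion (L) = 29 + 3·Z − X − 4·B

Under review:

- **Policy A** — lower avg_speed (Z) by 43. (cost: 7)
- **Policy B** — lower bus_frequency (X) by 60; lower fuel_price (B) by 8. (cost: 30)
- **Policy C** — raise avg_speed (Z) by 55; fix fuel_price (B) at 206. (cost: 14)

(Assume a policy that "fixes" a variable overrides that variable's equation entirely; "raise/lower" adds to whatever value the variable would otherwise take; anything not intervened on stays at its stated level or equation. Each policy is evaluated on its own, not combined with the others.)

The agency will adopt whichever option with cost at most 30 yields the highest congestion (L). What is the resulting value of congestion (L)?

-196

Policy A (Z − 43):
  Z = 118 − 43 = 75
  X = 123
  B = 137
  L = 29 + 3·75 − 123 − 4·137 = -417
Policy B (X − 60, B − 8):
  Z = 118
  X = 123 − 60 = 63
  B = 137 − 8 = 129
  L = 29 + 3·118 − 63 − 4·129 = -196
Policy C (Z + 55, B := 206):
  Z = 118 + 55 = 173
  X = 123
  B = 206
  L = 29 + 3·173 − 123 − 4·206 = -399
Comparing — Policy A: L=-417, Policy B: L=-196, Policy C: L=-399. Highest is -196 (Policy B).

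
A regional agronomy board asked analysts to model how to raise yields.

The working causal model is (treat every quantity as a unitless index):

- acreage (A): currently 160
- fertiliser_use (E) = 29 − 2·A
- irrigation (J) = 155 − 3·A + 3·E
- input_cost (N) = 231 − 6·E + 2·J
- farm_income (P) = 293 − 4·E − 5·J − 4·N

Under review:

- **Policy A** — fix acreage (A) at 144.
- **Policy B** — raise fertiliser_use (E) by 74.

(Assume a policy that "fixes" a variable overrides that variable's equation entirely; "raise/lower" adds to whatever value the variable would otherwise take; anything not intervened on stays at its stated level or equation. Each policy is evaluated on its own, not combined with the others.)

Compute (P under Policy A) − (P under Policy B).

174

Policy A (A := 144):
  A = 144
  E = 29 − 2·144 = -259
  J = 155 − 3·144 + 3·(-259) = -1054
  N = 231 − 6·(-259) + 2·(-1054) = -323
  P = 293 − 4·(-259) − 5·(-1054) − 4·(-323) = 7891
Policy B (E + 74):
  A = 160
  E = 29 − 2·160 (+74 from intervention) = -217
  J = 155 − 3·160 + 3·(-217) = -976
  N = 231 − 6·(-217) + 2·(-976) = -419
  P = 293 − 4·(-217) − 5·(-976) − 4·(-419) = 7717
P: 7891 − 7717 = 174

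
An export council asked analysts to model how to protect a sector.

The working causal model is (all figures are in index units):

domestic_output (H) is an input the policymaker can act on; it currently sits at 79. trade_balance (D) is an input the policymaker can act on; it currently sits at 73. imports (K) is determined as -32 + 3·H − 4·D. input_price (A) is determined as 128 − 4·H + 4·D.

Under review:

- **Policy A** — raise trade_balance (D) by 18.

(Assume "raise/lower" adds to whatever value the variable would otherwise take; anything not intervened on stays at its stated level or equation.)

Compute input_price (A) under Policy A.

176

Policy A (D + 18):
  H = 79
  D = 73 + 18 = 91
  A = 128 − 4·79 + 4·91 = 176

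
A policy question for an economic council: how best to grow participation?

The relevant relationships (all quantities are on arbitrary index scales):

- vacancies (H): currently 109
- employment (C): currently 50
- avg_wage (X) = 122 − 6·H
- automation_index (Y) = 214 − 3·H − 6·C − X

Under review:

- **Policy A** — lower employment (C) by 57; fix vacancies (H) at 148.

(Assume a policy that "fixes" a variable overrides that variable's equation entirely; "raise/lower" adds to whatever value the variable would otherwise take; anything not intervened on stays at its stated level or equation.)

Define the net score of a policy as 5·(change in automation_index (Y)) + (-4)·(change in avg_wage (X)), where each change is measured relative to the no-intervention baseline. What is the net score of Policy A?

Baseline:
  H = 109
  C = 50
  X = 122 − 6·109 = -532
  Y = 214 − 3·109 − 6·50 − (-532) = 119
Policy A (C − 57, H := 148):
  H = 148
  C = 50 − 57 = -7
  X = 122 − 6·148 = -766
  Y = 214 − 3·148 − 6·(-7) − (-766) = 578
ΔY = 578 − 119 = 459; ΔX = -766 − (-532) = -234
Score = 5·459 + (-4)·(-234) = 3231

3231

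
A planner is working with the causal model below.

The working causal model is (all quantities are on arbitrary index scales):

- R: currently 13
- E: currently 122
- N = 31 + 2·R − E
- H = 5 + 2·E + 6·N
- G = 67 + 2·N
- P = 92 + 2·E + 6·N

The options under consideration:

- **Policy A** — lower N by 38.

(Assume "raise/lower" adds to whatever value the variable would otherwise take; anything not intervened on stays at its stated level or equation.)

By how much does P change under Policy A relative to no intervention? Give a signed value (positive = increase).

-228

Baseline:
  R = 13
  E = 122
  N = 31 + 2·13 − 122 = -65
  P = 92 + 2·122 + 6·(-65) = -54
Policy A (N − 38):
  R = 13
  E = 122
  N = 31 + 2·13 − 122 (−38 from intervention) = -103
  P = 92 + 2·122 + 6·(-103) = -282
Change in P: -282 − (-54) = -228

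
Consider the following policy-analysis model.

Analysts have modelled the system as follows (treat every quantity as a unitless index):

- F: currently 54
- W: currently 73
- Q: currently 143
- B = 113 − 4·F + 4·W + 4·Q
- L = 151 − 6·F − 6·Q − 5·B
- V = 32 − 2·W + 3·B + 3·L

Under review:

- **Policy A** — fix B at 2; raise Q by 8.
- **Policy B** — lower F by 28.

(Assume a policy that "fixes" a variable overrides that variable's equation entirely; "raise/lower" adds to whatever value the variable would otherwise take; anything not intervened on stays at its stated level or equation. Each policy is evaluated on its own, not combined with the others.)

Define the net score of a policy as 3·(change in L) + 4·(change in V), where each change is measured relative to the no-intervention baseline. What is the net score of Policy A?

Baseline:
  F = 54
  W = 73
  Q = 143
  B = 113 − 4·54 + 4·73 + 4·143 = 761
  L = 151 − 6·54 − 6·143 − 5·761 = -4836
  V = 32 − 2·73 + 3·761 + 3·(-4836) = -12339
Policy A (B := 2, Q + 8):
  F = 54
  W = 73
  Q = 143 + 8 = 151
  B = 2
  L = 151 − 6·54 − 6·151 − 5·2 = -1089
  V = 32 − 2·73 + 3·2 + 3·(-1089) = -3375
ΔL = -1089 − (-4836) = 3747; ΔV = -3375 − (-12339) = 8964
Score = 3·3747 + 4·8964 = 47097

47097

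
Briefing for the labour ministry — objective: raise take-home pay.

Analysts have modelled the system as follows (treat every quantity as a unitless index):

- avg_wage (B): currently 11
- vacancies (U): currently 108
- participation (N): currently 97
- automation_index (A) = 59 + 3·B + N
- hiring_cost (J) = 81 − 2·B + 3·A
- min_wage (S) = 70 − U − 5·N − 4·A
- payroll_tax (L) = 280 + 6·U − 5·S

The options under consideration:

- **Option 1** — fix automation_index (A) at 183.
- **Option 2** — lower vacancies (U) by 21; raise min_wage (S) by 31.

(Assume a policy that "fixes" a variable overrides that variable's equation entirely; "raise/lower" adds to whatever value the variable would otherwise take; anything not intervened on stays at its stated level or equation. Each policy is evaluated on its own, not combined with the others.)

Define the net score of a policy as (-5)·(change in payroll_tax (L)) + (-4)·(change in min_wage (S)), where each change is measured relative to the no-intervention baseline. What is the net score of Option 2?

Baseline:
  B = 11
  U = 108
  N = 97
  A = 59 + 3·11 + 97 = 189
  S = 70 − 108 − 5·97 − 4·189 = -1279
  L = 280 + 6·108 − 5·(-1279) = 7323
Option 2 (U − 21, S + 31):
  B = 11
  U = 108 − 21 = 87
  N = 97
  A = 59 + 3·11 + 97 = 189
  S = 70 − 87 − 5·97 − 4·189 (+31 from intervention) = -1227
  L = 280 + 6·87 − 5·(-1227) = 6937
ΔL = 6937 − 7323 = -386; ΔS = -1227 − (-1279) = 52
Score = (-5)·(-386) + (-4)·52 = 1722

1722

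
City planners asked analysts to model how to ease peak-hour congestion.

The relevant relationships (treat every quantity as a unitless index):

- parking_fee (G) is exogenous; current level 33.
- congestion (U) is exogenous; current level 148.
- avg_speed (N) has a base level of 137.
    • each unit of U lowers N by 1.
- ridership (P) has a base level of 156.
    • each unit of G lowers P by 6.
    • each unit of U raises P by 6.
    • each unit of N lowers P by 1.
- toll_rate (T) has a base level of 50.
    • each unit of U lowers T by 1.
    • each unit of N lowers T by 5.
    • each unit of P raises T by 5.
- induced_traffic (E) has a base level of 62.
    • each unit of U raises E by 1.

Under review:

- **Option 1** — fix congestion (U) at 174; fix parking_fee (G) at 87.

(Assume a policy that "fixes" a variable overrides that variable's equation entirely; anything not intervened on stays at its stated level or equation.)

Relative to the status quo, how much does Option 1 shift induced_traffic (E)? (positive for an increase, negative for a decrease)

26

Baseline:
  U = 148
  E = 62 + 148 = 210
Option 1 (U := 174, G := 87):
  U = 174
  E = 62 + 174 = 236
Change in E: 236 − 210 = 26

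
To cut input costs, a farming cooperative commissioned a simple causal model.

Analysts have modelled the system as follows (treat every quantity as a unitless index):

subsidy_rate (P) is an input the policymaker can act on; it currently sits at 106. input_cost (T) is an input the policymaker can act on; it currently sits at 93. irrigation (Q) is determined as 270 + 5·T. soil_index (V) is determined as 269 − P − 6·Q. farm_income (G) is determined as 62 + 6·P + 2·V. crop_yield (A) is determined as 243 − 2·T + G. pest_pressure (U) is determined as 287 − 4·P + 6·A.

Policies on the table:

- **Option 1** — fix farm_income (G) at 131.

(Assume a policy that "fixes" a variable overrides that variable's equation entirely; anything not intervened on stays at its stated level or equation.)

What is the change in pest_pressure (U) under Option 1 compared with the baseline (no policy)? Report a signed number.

Baseline:
  P = 106
  T = 93
  Q = 270 + 5·93 = 735
  V = 269 − 106 − 6·735 = -4247
  G = 62 + 6·106 + 2·(-4247) = -7796
  A = 243 − 2·93 + (-7796) = -7739
  U = 287 − 4·106 + 6·(-7739) = -46571
Option 1 (G := 131):
  P = 106
  T = 93
  Q = 270 + 5·93 = 735
  V = 269 − 106 − 6·735 = -4247
  G = 131
  A = 243 − 2·93 + 131 = 188
  U = 287 − 4·106 + 6·188 = 991
Change in U: 991 − (-46571) = 47562

47562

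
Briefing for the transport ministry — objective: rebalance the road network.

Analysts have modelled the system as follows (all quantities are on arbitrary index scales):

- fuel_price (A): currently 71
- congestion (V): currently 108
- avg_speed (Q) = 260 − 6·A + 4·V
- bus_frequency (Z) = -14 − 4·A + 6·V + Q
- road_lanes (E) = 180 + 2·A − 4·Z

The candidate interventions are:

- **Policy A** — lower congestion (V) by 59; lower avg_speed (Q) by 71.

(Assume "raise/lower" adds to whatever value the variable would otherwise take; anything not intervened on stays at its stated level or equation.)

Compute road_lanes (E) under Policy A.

Policy A (V − 59, Q − 71):
  A = 71
  V = 108 − 59 = 49
  Q = 260 − 6·71 + 4·49 (−71 from intervention) = -41
  Z = -14 − 4·71 + 6·49 + (-41) = -45
  E = 180 + 2·71 − 4·(-45) = 502

502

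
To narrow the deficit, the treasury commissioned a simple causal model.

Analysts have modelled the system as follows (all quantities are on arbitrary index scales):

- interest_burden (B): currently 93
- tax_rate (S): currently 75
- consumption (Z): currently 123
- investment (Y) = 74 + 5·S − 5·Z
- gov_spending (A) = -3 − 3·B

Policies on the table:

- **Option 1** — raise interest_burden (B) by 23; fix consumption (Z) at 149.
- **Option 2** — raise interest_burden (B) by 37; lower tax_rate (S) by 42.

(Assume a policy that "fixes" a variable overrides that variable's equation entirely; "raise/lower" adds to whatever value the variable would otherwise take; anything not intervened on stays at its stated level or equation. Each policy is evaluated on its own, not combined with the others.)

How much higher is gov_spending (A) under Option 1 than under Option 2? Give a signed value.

42

Option 1 (B + 23, Z := 149):
  B = 93 + 23 = 116
  A = -3 − 3·116 = -351
Option 2 (B + 37, S − 42):
  B = 93 + 37 = 130
  A = -3 − 3·130 = -393
A: -351 − (-393) = 42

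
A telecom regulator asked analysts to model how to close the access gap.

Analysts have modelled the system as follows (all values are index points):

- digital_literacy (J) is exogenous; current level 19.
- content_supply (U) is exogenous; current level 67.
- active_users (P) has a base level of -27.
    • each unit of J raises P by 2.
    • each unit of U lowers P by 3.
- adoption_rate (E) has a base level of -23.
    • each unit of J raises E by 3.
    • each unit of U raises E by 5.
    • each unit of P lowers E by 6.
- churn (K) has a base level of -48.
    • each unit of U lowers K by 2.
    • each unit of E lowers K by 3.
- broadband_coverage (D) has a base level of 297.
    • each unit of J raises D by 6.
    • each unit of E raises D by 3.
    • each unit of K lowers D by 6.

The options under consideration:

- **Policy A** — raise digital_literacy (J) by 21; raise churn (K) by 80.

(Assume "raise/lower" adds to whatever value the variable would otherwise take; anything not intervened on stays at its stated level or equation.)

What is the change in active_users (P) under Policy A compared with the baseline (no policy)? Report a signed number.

42

Baseline:
  J = 19
  U = 67
  P = -27 + 2·19 − 3·67 = -190
Policy A (J + 21, K + 80):
  J = 19 + 21 = 40
  U = 67
  P = -27 + 2·40 − 3·67 = -148
Change in P: -148 − (-190) = 42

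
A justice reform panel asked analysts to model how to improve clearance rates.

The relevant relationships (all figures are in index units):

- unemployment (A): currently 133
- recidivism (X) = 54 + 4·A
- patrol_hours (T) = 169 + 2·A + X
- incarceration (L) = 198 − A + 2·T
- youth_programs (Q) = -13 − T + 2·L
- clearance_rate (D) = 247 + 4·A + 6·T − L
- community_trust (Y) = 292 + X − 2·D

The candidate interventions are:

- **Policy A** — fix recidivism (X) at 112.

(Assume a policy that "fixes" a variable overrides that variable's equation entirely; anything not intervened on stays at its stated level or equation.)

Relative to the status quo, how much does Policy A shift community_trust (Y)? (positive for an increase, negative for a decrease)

3318

Baseline:
  A = 133
  X = 54 + 4·133 = 586
  T = 169 + 2·133 + 586 = 1021
  L = 198 − 133 + 2·1021 = 2107
  D = 247 + 4·133 + 6·1021 − 2107 = 4798
  Y = 292 + 586 − 2·4798 = -8718
Policy A (X := 112):
  A = 133
  X = 112
  T = 169 + 2·133 + 112 = 547
  L = 198 − 133 + 2·547 = 1159
  D = 247 + 4·133 + 6·547 − 1159 = 2902
  Y = 292 + 112 − 2·2902 = -5400
Change in Y: -5400 − (-8718) = 3318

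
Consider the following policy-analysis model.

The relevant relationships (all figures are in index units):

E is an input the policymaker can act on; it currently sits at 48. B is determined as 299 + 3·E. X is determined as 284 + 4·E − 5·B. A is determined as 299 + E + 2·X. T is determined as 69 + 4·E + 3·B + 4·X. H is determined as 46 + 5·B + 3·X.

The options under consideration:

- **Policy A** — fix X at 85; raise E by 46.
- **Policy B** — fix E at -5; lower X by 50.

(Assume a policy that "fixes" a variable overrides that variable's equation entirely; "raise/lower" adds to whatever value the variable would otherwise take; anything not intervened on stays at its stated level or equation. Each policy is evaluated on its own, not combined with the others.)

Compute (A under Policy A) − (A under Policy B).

2681

Policy A (X := 85, E + 46):
  E = 48 + 46 = 94
  B = 299 + 3·94 = 581
  X = 85
  A = 299 + 94 + 2·85 = 563
Policy B (E := -5, X − 50):
  E = -5
  B = 299 + 3·(-5) = 284
  X = 284 + 4·(-5) − 5·284 (−50 from intervention) = -1206
  A = 299 + (-5) + 2·(-1206) = -2118
A: 563 − (-2118) = 2681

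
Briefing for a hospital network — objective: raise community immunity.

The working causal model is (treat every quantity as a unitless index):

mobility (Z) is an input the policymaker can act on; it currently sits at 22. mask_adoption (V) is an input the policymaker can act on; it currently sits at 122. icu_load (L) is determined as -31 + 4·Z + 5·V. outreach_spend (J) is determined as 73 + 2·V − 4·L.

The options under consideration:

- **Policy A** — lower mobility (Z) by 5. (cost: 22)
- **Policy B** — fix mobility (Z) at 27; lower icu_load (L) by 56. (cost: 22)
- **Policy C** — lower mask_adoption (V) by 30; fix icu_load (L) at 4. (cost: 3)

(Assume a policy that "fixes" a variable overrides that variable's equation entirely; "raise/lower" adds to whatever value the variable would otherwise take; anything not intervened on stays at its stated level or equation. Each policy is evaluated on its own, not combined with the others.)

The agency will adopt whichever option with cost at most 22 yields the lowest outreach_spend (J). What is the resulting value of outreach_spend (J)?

-2271

Policy A (Z − 5):
  Z = 22 − 5 = 17
  V = 122
  L = -31 + 4·17 + 5·122 = 647
  J = 73 + 2·122 − 4·647 = -2271
Policy B (Z := 27, L − 56):
  Z = 27
  V = 122
  L = -31 + 4·27 + 5·122 (−56 from intervention) = 631
  J = 73 + 2·122 − 4·631 = -2207
Policy C (V − 30, L := 4):
  Z = 22
  V = 122 − 30 = 92
  L = 4
  J = 73 + 2·92 − 4·4 = 241
Comparing — Policy A: J=-2271, Policy B: J=-2207, Policy C: J=241. Lowest is -2271 (Policy A).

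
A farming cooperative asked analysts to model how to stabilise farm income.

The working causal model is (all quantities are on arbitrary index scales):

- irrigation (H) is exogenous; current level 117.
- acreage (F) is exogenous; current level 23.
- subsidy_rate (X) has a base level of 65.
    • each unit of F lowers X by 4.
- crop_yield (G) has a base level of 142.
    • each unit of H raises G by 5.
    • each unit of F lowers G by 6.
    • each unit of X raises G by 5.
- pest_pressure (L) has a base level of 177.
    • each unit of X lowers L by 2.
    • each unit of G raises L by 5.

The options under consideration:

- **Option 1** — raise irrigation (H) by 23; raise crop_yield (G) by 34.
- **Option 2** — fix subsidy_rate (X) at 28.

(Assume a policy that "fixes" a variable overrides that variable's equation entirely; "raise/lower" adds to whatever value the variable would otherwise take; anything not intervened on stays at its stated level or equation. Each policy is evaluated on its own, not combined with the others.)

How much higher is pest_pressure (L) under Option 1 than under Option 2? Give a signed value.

Option 1 (H + 23, G + 34):
  H = 117 + 23 = 140
  F = 23
  X = 65 − 4·23 = -27
  G = 142 + 5·140 − 6·23 + 5·(-27) (+34 from intervention) = 603
  L = 177 − 2·(-27) + 5·603 = 3246
Option 2 (X := 28):
  H = 117
  F = 23
  X = 28
  G = 142 + 5·117 − 6·23 + 5·28 = 729
  L = 177 − 2·28 + 5·729 = 3766
L: 3246 − 3766 = -520

-520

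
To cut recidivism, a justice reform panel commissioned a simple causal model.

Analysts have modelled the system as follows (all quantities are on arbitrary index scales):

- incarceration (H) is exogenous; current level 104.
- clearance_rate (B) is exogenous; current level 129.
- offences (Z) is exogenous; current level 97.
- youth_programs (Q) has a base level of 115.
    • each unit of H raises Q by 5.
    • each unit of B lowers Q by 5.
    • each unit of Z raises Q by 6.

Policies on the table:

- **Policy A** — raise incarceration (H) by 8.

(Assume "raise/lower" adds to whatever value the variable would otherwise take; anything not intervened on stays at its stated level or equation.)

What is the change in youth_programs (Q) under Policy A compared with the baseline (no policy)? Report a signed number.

40

Baseline:
  H = 104
  B = 129
  Z = 97
  Q = 115 + 5·104 − 5·129 + 6·97 = 572
Policy A (H + 8):
  H = 104 + 8 = 112
  B = 129
  Z = 97
  Q = 115 + 5·112 − 5·129 + 6·97 = 612
Change in Q: 612 − 572 = 40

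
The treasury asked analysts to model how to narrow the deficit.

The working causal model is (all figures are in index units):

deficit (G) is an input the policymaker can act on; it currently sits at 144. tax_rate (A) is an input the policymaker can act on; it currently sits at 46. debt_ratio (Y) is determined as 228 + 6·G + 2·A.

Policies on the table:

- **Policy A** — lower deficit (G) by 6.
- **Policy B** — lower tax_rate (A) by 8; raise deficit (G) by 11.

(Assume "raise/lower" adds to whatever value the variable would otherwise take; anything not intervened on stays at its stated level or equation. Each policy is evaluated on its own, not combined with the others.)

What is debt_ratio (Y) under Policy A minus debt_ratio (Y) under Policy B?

Policy A (G − 6):
  G = 144 − 6 = 138
  A = 46
  Y = 228 + 6·138 + 2·46 = 1148
Policy B (A − 8, G + 11):
  G = 144 + 11 = 155
  A = 46 − 8 = 38
  Y = 228 + 6·155 + 2·38 = 1234
Y: 1148 − 1234 = -86

-86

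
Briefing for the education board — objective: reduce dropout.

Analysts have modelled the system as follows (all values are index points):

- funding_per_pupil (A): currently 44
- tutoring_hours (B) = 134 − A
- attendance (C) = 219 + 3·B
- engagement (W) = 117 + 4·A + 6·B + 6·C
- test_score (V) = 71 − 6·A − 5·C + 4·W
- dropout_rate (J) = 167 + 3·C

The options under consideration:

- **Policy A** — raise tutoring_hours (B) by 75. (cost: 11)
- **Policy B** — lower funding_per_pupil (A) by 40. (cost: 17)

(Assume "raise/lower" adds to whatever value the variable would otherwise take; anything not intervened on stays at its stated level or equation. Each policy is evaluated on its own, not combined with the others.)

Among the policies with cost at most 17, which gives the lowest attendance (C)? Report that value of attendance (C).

609

Policy A (B + 75):
  A = 44
  B = 134 − 44 (+75 from intervention) = 165
  C = 219 + 3·165 = 714
Policy B (A − 40):
  A = 44 − 40 = 4
  B = 134 − 4 = 130
  C = 219 + 3·130 = 609
Comparing — Policy A: C=714, Policy B: C=609. Lowest is 609 (Policy B).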